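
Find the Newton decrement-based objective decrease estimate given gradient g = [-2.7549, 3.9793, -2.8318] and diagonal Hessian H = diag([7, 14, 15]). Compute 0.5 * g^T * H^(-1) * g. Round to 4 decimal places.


Step 1: H is diagonal, so H^(-1) * g = [-0.3936, 0.2842, -0.1888].
Step 2: g^T H^(-1) g = sum_i g_i^2 / H_ii
  = (-2.7549)^2/7 + (3.9793)^2/14 + (-2.8318)^2/15
  = 1.0842 + 1.1311 + 0.5346 = 2.7499
Step 3: Objective decrease = 0.5 * g^T H^(-1) g = 1.3749


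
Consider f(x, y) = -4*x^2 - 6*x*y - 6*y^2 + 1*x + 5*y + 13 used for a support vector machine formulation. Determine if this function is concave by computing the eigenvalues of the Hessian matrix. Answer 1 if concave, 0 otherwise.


The Hessian of f(x,y) = -4*x^2 - 6*x*y - 6*y^2 + 1*x + 5*y + 13 is:
H = [[-8, -6], [-6, -12]]
Trace = -8 - 12 = -20
Determinant = -8*-12 - (-6)^2 = 60
Discriminant = (-20)^2 - 4*60 = 160.0
Eigenvalues: lambda_1 = -16.3246, lambda_2 = -3.6754
The function is concave.

1


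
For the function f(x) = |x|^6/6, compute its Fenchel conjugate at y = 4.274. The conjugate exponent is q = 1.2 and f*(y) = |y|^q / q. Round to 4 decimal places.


The conjugate exponent q satisfies 1/p + 1/q = 1.
p = 6, so q = 6/(6 - 1) = 1.2
|y|^q = 4.274^1.2 = 5.7148
f*(4.274) = 5.7148 / 1.2 = 4.7623


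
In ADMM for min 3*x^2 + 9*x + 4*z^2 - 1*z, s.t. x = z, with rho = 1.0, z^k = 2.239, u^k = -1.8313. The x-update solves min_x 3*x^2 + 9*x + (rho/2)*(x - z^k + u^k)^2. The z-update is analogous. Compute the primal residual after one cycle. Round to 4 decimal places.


ADMM iteration with rho = 1.0, z^k = 2.239, u^k = -1.8313
Step 1: x-update.
Minimize 3*x^2 + 9*x + (1.0/2)*(x - 2.239 - 1.8313)^2
FOC: (2*3 + 1.0)*x = -9 + 1.0*(2.239 + 1.8313)
x^{k+1} = -0.7042
Step 2: z-update.
Minimize 4*z^2 - 1*z + (1.0/2)*(-0.7042 - z - 1.8313)^2
FOC: (2*4 + 1.0)*z = 1 + 1.0*(-0.7042 - 1.8313)
z^{k+1} = -0.1706
Step 3: u-update.
u^{k+1} = -1.8313 - 0.7042 + 0.1706 = -2.3649
Step 4: Primal residual = |-0.7042 + 0.1706| = 0.5336


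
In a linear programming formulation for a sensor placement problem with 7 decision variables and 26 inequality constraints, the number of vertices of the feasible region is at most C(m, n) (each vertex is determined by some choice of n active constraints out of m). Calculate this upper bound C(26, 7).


Each vertex corresponds to some choice of n active constraints out of m, so the number of vertices is at most C(m, n) = m! / (n!(m-n)!).
m = 26, n = 7
Numerator: 26 * 25 * 24 * 23 * 22 * 21 * 20
Denominator: 7! = 5040
C(26, 7) = 657800


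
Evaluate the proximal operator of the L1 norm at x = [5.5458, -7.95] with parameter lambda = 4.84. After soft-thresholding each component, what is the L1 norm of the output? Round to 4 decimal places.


Soft-thresholding with lambda = 4.84:
prox(5.5458) = sign(5.5458)*max(|5.5458| - 4.84, 0) = 0.7058
prox(-7.95) = sign(-7.95)*max(|-7.95| - 4.84, 0) = -3.11
prox(x) = [0.7058, -3.11]
||prox(x)||_1 = 0.7058 + 3.11 = 3.8158


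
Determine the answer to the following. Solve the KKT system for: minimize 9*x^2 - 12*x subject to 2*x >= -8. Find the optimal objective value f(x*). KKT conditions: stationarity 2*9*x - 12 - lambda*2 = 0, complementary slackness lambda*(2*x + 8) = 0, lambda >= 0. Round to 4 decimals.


Step 1: Try lambda = 0 (constraint inactive).
Stationarity: 2*9*x - 12 = 0
x* = 12/(2*9) = 2/3 = 0.6667 (rounded; the exact value 2/3 is used below)
Check constraint: 2*0.6667 = 1.3334 >= -8 -- satisfied.
Step 2: Compute optimal value.
f(x*) = 9*(2/3)^2 - 12*(2/3) = -4.0


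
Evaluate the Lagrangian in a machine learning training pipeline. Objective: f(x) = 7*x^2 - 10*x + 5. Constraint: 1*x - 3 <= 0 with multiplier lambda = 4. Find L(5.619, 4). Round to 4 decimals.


Step 1: Evaluate f(x).
f(5.619) = 7*5.619^2 - 10*5.619 + 5 = 169.8221
Step 2: Evaluate g(x).
g(5.619) = 1*5.619 - 3 = 2.619
Step 3: Compute Lagrangian.
L = 169.8221 + 4*2.619 = 180.2981


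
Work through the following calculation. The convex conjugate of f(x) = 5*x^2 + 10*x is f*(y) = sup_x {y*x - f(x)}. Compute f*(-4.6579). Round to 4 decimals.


f*(y) = sup_x {y*x - a*x^2 - b*x} = sup_x {(y-b)*x - a*x^2}
FOC: (y - b) - 2a*x = 0 => x* = (y - b)/(2a)
x* = (-4.6579 - 10)/(2*5) = -1.4658
f*(-4.6579) = (y-b)^2/(4a) = (-4.6579 - 10)^2/(4*5)
= 214.854/20 = 10.7427


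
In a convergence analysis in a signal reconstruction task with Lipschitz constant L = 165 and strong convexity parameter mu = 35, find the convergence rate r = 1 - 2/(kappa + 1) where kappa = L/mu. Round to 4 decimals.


Step 1: Compute the condition number.
kappa = L/mu = 165/35 = 4.7143
Step 2: Compute the convergence rate.
r = 1 - 2/(kappa + 1) = 1 - 2*mu/(L + mu) = (L - mu)/(L + mu) = 130/200 = 0.65


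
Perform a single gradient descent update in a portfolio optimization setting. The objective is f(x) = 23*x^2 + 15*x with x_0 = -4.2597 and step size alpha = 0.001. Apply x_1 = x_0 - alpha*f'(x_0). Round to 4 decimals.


We compute the gradient at x_0 and apply the update.
f'(x) = 46*x + 15
f'(-4.2597) = 46*-4.2597 + 15 = -180.9462
x_1 = -4.2597 - 0.001*-180.9462 = -4.0788


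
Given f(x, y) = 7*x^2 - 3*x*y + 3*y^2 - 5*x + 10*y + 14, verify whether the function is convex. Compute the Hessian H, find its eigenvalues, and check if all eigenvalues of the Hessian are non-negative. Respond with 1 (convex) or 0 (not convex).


The Hessian of f(x,y) = 7*x^2 - 3*x*y + 3*y^2 - 5*x + 10*y + 14 is:
H = [[14, -3], [-3, 6]]
Trace = 14 + 6 = 20
Determinant = 14*6 - (-3)^2 = 75
Discriminant = (20)^2 - 4*75 = 100.0
Eigenvalues: lambda_1 = 5.0, lambda_2 = 15.0
The function is convex.

1


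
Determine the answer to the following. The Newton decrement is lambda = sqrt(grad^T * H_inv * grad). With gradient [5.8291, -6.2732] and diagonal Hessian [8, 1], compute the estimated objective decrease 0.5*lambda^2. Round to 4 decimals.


Step 1: H is diagonal, so H^(-1) * g = [0.7286, -6.2732].
Step 2: g^T H^(-1) g = sum_i g_i^2 / H_ii
  = (5.8291)^2/8 + (-6.2732)^2/1
  = 4.2473 + 39.353 = 43.6003
Step 3: Objective decrease = 0.5 * g^T H^(-1) g = 21.8002


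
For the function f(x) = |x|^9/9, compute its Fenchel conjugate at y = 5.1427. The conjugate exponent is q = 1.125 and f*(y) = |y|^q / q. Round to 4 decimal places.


The conjugate exponent q satisfies 1/p + 1/q = 1.
p = 9, so q = 9/(9 - 1) = 1.125
|y|^q = 5.1427^1.125 = 6.3109
f*(5.1427) = 6.3109 / 1.125 = 5.6097


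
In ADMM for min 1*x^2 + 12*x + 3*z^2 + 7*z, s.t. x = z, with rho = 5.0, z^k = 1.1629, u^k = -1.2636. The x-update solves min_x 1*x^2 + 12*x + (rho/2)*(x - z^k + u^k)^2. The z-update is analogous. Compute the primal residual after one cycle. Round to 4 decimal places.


ADMM iteration with rho = 5.0, z^k = 1.1629, u^k = -1.2636
Step 1: x-update.
Minimize 1*x^2 + 12*x + (5.0/2)*(x - 1.1629 - 1.2636)^2
FOC: (2*1 + 5.0)*x = -12 + 5.0*(1.1629 + 1.2636)
x^{k+1} = 0.0189
Step 2: z-update.
Minimize 3*z^2 + 7*z + (5.0/2)*(0.0189 - z - 1.2636)^2
FOC: (2*3 + 5.0)*z = -7 + 5.0*(0.0189 - 1.2636)
z^{k+1} = -1.2021
Step 3: u-update.
u^{k+1} = -1.2636 + 0.0189 + 1.2021 = -0.0425
Step 4: Primal residual = |0.0189 + 1.2021| = 1.2211


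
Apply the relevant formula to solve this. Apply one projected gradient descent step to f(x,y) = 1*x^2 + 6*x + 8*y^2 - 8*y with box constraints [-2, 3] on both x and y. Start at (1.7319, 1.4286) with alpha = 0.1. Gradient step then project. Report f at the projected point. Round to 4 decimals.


Step 1: Compute gradient at (1.7319, 1.4286).
grad_x = 2*1*1.7319 + 6 = 9.4638
grad_y = 2*8*1.4286 - 8 = 14.8576
Step 2: Gradient step.
x_raw = 1.7319 - 0.1*9.4638 = 0.7855
y_raw = 1.4286 - 0.1*14.8576 = -0.0572
Step 3: Project onto [-2, 3].
x_proj = clip(0.7855) = 0.7855
y_proj = clip(-0.0572) = -0.0572
Step 4: Evaluate f.
f(0.7855, -0.0572) = 5.8136


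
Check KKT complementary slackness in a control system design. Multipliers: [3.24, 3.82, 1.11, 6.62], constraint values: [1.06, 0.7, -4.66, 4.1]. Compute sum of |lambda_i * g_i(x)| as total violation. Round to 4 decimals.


KKT complementary slackness check:
lambda_1 * g_1 = 3.24 * 1.06 = 3.4344
lambda_2 * g_2 = 3.82 * 0.7 = 2.674
lambda_3 * g_3 = 1.11 * -4.66 = -5.1726
lambda_4 * g_4 = 6.62 * 4.1 = 27.142
Total violation = 3.4344 + 2.674 + 5.1726 + 27.142 = 38.423


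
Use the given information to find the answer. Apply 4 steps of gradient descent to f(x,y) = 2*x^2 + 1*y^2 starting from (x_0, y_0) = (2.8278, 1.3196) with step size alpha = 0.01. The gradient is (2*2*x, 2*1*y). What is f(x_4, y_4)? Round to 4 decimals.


Gradient descent on f(x,y) = 2*x^2 + 1*y^2.
Starting point: (2.8278, 1.3196), alpha = 0.01
Step 1: grad_x = 2*2*2.8278 = 11.3112, grad_y = 2*1*1.3196 = 2.6392
  x_1 = 2.8278 - 0.01*11.3112 = 2.7147
  y_1 = 1.3196 - 0.01*2.6392 = 1.2932
Step 2: grad_x = 2*2*2.7147 = 10.8588, grad_y = 2*1*1.2932 = 2.5864
  x_2 = 2.7147 - 0.01*10.8588 = 2.6061
  y_2 = 1.2932 - 0.01*2.5864 = 1.2673
Step 3: grad_x = 2*2*2.6061 = 10.4244, grad_y = 2*1*1.2673 = 2.5347
  x_3 = 2.6061 - 0.01*10.4244 = 2.5019
  y_3 = 1.2673 - 0.01*2.5347 = 1.242
Step 4: grad_x = 2*2*2.5019 = 10.0074, grad_y = 2*1*1.242 = 2.484
  x_4 = 2.5019 - 0.01*10.0074 = 2.4018
  y_4 = 1.242 - 0.01*2.484 = 1.2172
f(2.4018, 1.2172) = 2*2.4018^2 + 1*1.2172^2 = 13.0186


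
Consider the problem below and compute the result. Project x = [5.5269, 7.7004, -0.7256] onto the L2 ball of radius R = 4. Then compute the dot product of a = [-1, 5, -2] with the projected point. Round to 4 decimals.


Step 1: Compute ||x|| (intermediates to 6 decimals).
||x|| = sqrt(5.5269^2 + 7.7004^2 + (-0.7256)^2) = 9.506276
Step 2: Project.
Since ||x|| > R, scale = R/||x|| = 4/9.506276 = 0.420775, proj(x) = scale * x
proj(x) = [2.325581, 3.240136, -0.305314]
Step 3: Dot product.
a^T * proj(x) = -1*2.325581 + 5*3.240136 - 2*(-0.305314) = 14.4857


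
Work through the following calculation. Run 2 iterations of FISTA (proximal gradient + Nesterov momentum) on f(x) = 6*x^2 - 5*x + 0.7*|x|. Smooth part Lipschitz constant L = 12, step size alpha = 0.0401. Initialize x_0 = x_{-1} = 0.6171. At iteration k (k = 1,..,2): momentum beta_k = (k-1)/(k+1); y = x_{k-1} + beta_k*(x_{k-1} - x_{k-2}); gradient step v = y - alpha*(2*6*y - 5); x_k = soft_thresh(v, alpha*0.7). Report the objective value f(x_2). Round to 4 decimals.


FISTA on f(x) = 6*x^2 - 5*x + 0.7*|x|
L = 12, alpha = 0.0401
Iteration 1: beta = 0.0, y = 0.6171 + 0.0*(0.6171 - 0.6171) = 0.6171
  grad(y) = 2.4052, v = y - alpha*grad = 0.5207
  prox(v) = soft_thresh(0.5207, 0.0281) = 0.4926
Iteration 2: beta = 0.3333, y = 0.4926 + 0.3333*(0.4926 - 0.6171) = 0.4511
  grad(y) = 0.4129, v = y - alpha*grad = 0.4345
  prox(v) = soft_thresh(0.4345, 0.0281) = 0.4064
f(x_2) = 6*0.4064^2 - 5*0.4064 + 0.7*|0.4064| = -0.7565


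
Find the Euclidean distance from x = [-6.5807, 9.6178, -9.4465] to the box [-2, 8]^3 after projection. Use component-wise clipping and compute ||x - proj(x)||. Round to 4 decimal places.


Project each component onto [-2, 8].
clip(-6.5807) = -2.0, clip(9.6178) = 8.0, clip(-9.4465) = -2.0
Projection = [-2.0, 8.0, -2.0]
Squared diffs: [20.9828, 2.6173, 55.4504]
Distance = sqrt(79.0505) = 8.891


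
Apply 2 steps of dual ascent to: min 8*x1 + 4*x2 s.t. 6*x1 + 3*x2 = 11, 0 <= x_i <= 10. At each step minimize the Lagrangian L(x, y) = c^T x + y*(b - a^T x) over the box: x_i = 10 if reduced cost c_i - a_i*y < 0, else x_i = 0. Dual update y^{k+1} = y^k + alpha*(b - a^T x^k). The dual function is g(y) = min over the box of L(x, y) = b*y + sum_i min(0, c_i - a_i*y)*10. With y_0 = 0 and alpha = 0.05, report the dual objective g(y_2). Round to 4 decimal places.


Dual ascent for LP: min 8*x1 + 4*x2, 6*x1 + 3*x2 = 11, 0 <= x_i <= 10
Step 1: y^k = 0.0, reduced costs: (8.0, 4.0)
  x^k = (0.0, 0.0), subgradient = b - a^T x = 11.0
  y^{k+1} = 0.0 + 0.05*11.0 = 0.55
Step 2: y^k = 0.55, reduced costs: (4.7, 2.35)
  x^k = (0.0, 0.0), subgradient = b - a^T x = 11.0
  y^{k+1} = 0.55 + 0.05*11.0 = 1.1
Dual objective at y_2 = 1.1: reduced costs (1.4, 0.7), box minimizer x = (0.0, 0.0)
g(y_2) = b*y + (c1 - a1*y)*x1 + (c2 - a2*y)*x2 = 11*1.1 + 1.4*0.0 + 0.7*0.0 = 12.1 + 0.0 + 0.0 = 12.1


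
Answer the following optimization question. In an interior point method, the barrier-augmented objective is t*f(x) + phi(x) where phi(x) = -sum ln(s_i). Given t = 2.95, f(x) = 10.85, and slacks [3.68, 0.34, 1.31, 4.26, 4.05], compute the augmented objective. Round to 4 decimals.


Step 1: Compute log-barrier.
ln values: [1.3029, -1.0788, 0.27, 1.4493, 1.3987]
phi = -(1.3029 - 1.0788 + 0.27 + 1.4493 + 1.3987) = -3.3421
Step 2: Compute augmented objective.
t*f(x) = 2.95*10.85 = 32.0075
Total = 32.0075 - 3.3421 = 28.6654


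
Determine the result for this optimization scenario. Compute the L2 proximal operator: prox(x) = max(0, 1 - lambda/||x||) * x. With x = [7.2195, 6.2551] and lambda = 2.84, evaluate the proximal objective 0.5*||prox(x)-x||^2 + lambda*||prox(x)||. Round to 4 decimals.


Step 1: Compute ||x||.
||x|| = 9.5524
Step 2: Compute scaling factor.
scale = max(0, 1 - 2.84/9.5524) = 0.7027
Step 3: prox(x) = [5.0731, 4.3954]
||prox(x)|| = 6.7124
Step 4: Proximal objective.
0.5*||prox-x||^2 = 4.0328
lambda*||prox|| = 19.0632
Total = 23.0959


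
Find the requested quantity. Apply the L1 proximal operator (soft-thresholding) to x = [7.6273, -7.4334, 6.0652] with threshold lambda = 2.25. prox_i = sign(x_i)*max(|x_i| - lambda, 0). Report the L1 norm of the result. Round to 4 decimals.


Soft-thresholding with lambda = 2.25:
prox(7.6273) = sign(7.6273)*max(|7.6273| - 2.25, 0) = 5.3773
prox(-7.4334) = sign(-7.4334)*max(|-7.4334| - 2.25, 0) = -5.1834
prox(6.0652) = sign(6.0652)*max(|6.0652| - 2.25, 0) = 3.8152
prox(x) = [5.3773, -5.1834, 3.8152]
||prox(x)||_1 = 5.3773 + 5.1834 + 3.8152 = 14.3759


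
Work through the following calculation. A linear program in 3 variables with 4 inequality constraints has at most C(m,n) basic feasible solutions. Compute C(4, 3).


Each vertex corresponds to some choice of n active constraints out of m, so the number of vertices is at most C(m, n) = m! / (n!(m-n)!).
m = 4, n = 3
Numerator: 4 * 3 * 2
Denominator: 3! = 6
C(4, 3) = 4


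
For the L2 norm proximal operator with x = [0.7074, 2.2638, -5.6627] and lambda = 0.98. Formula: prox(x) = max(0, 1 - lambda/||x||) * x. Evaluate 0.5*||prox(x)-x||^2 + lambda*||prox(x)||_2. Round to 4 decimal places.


Step 1: Compute ||x||.
||x|| = 6.1393
Step 2: Compute scaling factor.
scale = max(0, 1 - 0.98/6.1393) = 0.8404
Step 3: prox(x) = [0.5945, 1.9024, -4.7588]
||prox(x)|| = 5.1593
Step 4: Proximal objective.
0.5*||prox-x||^2 = 0.4802
lambda*||prox|| = 5.0561
Total = 5.5363


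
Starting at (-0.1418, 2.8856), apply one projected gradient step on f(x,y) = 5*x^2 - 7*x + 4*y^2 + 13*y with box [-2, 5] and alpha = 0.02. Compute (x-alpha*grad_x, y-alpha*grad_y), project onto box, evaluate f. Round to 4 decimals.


Step 1: Compute gradient at (-0.1418, 2.8856).
grad_x = 2*5*-0.1418 - 7 = -8.418
grad_y = 2*4*2.8856 + 13 = 36.0848
Step 2: Gradient step.
x_raw = -0.1418 - 0.02*-8.418 = 0.0266
y_raw = 2.8856 - 0.02*36.0848 = 2.1639
Step 3: Project onto [-2, 5].
x_proj = clip(0.0266) = 0.0266
y_proj = clip(2.1639) = 2.1639
Step 4: Evaluate f.
f(0.0266, 2.1639) = 46.6783


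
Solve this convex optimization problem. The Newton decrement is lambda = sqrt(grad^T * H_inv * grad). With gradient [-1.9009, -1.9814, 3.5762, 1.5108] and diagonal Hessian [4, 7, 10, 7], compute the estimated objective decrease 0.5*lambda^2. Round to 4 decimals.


Step 1: H is diagonal, so H^(-1) * g = [-0.4752, -0.2831, 0.3576, 0.2158].
Step 2: g^T H^(-1) g = sum_i g_i^2 / H_ii
  = (-1.9009)^2/4 + (-1.9814)^2/7 + (3.5762)^2/10 + (1.5108)^2/7
  = 0.9034 + 0.5608 + 1.2789 + 0.3261 = 3.0692
Step 3: Objective decrease = 0.5 * g^T H^(-1) g = 1.5346


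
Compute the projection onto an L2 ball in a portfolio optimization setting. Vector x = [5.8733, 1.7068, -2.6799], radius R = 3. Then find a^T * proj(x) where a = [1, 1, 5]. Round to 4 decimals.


Step 1: Compute ||x|| (intermediates to 6 decimals).
||x|| = sqrt(5.8733^2 + 1.7068^2 + (-2.6799)^2) = 6.677626
Step 2: Project.
Since ||x|| > R, scale = R/||x|| = 3/6.677626 = 0.449261, proj(x) = scale * x
proj(x) = [2.638645, 0.766799, -1.203975]
Step 3: Dot product.
a^T * proj(x) = 1*2.638645 + 1*0.766799 + 5*(-1.203975) = -2.6144


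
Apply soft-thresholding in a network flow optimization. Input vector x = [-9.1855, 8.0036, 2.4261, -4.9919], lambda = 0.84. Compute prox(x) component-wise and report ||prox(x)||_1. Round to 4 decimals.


Soft-thresholding with lambda = 0.84:
prox(-9.1855) = sign(-9.1855)*max(|-9.1855| - 0.84, 0) = -8.3455
prox(8.0036) = sign(8.0036)*max(|8.0036| - 0.84, 0) = 7.1636
prox(2.4261) = sign(2.4261)*max(|2.4261| - 0.84, 0) = 1.5861
prox(-4.9919) = sign(-4.9919)*max(|-4.9919| - 0.84, 0) = -4.1519
prox(x) = [-8.3455, 7.1636, 1.5861, -4.1519]
||prox(x)||_1 = 8.3455 + 7.1636 + 1.5861 + 4.1519 = 21.2471


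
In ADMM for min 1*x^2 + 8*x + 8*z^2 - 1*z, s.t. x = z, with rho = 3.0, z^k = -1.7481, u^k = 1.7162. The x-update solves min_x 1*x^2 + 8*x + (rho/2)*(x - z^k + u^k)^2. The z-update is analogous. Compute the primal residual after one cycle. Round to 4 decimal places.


ADMM iteration with rho = 3.0, z^k = -1.7481, u^k = 1.7162
Step 1: x-update.
Minimize 1*x^2 + 8*x + (3.0/2)*(x + 1.7481 + 1.7162)^2
FOC: (2*1 + 3.0)*x = -8 + 3.0*(-1.7481 - 1.7162)
x^{k+1} = -3.6786
Step 2: z-update.
Minimize 8*z^2 - 1*z + (3.0/2)*(-3.6786 - z + 1.7162)^2
FOC: (2*8 + 3.0)*z = 1 + 3.0*(-3.6786 + 1.7162)
z^{k+1} = -0.2572
Step 3: u-update.
u^{k+1} = 1.7162 - 3.6786 + 0.2572 = -1.7052
Step 4: Primal residual = |-3.6786 + 0.2572| = 3.4214


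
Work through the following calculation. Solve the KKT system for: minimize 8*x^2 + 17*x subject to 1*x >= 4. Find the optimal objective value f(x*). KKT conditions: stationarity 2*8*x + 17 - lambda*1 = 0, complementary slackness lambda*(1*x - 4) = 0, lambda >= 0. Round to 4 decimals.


Step 1: Try lambda = 0 (constraint inactive).
x_unc = -17/(2*8) = -1.0625
Check: 1*-1.0625 = -1.0625 < 4 -- violated!
Step 2: Constraint must be active: 1*x = 4
x* = 4/1 = 4.0
lambda = (2*8*4.0 + 17)/1 = 81.0
Step 3: Compute optimal value.
f(x*) = 8*4.0^2 + 17*4.0 = 196.0


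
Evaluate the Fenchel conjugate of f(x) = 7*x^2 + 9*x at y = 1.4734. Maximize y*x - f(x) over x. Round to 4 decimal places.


f*(y) = sup_x {y*x - a*x^2 - b*x} = sup_x {(y-b)*x - a*x^2}
FOC: (y - b) - 2a*x = 0 => x* = (y - b)/(2a)
x* = (1.4734 - 9)/(2*7) = -0.5376
f*(1.4734) = (y-b)^2/(4a) = (1.4734 - 9)^2/(4*7)
= 56.6497/28 = 2.0232


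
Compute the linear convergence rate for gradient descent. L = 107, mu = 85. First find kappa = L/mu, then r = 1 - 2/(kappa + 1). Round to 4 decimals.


Step 1: Compute the condition number.
kappa = L/mu = 107/85 = 1.2588
Step 2: Compute the convergence rate.
r = 1 - 2/(kappa + 1) = 1 - 2*mu/(L + mu) = (L - mu)/(L + mu) = 22/192 = 0.1146


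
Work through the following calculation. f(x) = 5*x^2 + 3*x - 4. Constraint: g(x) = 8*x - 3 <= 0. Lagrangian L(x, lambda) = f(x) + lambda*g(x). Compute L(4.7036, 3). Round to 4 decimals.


Step 1: Evaluate f(x).
f(4.7036) = 5*4.7036^2 + 3*4.7036 - 4 = 120.7301
Step 2: Evaluate g(x).
g(4.7036) = 8*4.7036 - 3 = 34.6288
Step 3: Compute Lagrangian.
L = 120.7301 + 3*34.6288 = 224.6165


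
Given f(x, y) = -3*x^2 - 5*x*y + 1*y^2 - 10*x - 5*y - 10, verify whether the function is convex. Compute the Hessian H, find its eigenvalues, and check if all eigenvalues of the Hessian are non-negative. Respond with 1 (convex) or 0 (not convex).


The Hessian of f(x,y) = -3*x^2 - 5*x*y + 1*y^2 - 10*x - 5*y - 10 is:
H = [[-6, -5], [-5, 2]]
Trace = -6 + 2 = -4
Determinant = -6*2 - (-5)^2 = -37
Discriminant = (-4)^2 - 4*-37 = 164.0
Eigenvalues: lambda_1 = -8.4031, lambda_2 = 4.4031
The function is not convex.

0


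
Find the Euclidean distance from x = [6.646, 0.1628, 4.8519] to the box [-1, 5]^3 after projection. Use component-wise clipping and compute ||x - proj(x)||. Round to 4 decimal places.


Project each component onto [-1, 5].
clip(6.646) = 5.0, clip(0.1628) = 0.1628, clip(4.8519) = 4.8519
Projection = [5.0, 0.1628, 4.8519]
Squared diffs: [2.7093, 0.0, 0.0]
Distance = sqrt(2.7093) = 1.646


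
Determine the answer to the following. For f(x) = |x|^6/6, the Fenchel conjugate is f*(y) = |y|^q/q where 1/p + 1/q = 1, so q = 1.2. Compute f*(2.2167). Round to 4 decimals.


The conjugate exponent q satisfies 1/p + 1/q = 1.
p = 6, so q = 6/(6 - 1) = 1.2
|y|^q = 2.2167^1.2 = 2.5993
f*(2.2167) = 2.5993 / 1.2 = 2.166


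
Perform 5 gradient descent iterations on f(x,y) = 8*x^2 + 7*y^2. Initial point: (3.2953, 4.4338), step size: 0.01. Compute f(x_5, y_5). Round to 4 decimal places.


Gradient descent on f(x,y) = 8*x^2 + 7*y^2.
Starting point: (3.2953, 4.4338), alpha = 0.01
Step 1: grad_x = 2*8*3.2953 = 52.7248, grad_y = 2*7*4.4338 = 62.0732
  x_1 = 3.2953 - 0.01*52.7248 = 2.7681
  y_1 = 4.4338 - 0.01*62.0732 = 3.8131
Step 2: grad_x = 2*8*2.7681 = 44.2888, grad_y = 2*7*3.8131 = 53.383
  x_2 = 2.7681 - 0.01*44.2888 = 2.3252
  y_2 = 3.8131 - 0.01*53.383 = 3.2792
Step 3: grad_x = 2*8*2.3252 = 37.2026, grad_y = 2*7*3.2792 = 45.9093
  x_3 = 2.3252 - 0.01*37.2026 = 1.9531
  y_3 = 3.2792 - 0.01*45.9093 = 2.8201
Step 4: grad_x = 2*8*1.9531 = 31.2502, grad_y = 2*7*2.8201 = 39.482
  x_4 = 1.9531 - 0.01*31.2502 = 1.6406
  y_4 = 2.8201 - 0.01*39.482 = 2.4253
Step 5: grad_x = 2*8*1.6406 = 26.2502, grad_y = 2*7*2.4253 = 33.9545
  x_5 = 1.6406 - 0.01*26.2502 = 1.3781
  y_5 = 2.4253 - 0.01*33.9545 = 2.0858
f(1.3781, 2.0858) = 8*1.3781^2 + 7*2.0858^2 = 45.6473


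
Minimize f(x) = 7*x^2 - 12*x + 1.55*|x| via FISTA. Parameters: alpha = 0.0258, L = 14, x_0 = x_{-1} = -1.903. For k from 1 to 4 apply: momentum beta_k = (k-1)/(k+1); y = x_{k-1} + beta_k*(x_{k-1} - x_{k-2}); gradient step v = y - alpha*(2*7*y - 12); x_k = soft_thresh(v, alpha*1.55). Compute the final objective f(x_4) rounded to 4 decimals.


FISTA on f(x) = 7*x^2 - 12*x + 1.55*|x|
L = 14, alpha = 0.0258
Iteration 1: beta = 0.0, y = -1.903 + 0.0*(-1.903 + 1.903) = -1.903
  grad(y) = -38.642, v = y - alpha*grad = -0.906
  prox(v) = soft_thresh(-0.906, 0.04) = -0.866
Iteration 2: beta = 0.3333, y = -0.866 + 0.3333*(-0.866 + 1.903) = -0.5204
  grad(y) = -19.2855, v = y - alpha*grad = -0.0228
  prox(v) = soft_thresh(-0.0228, 0.04) = 0.0
Iteration 3: beta = 0.5, y = 0.0 + 0.5*(0.0 + 0.866) = 0.433
  grad(y) = -5.9377, v = y - alpha*grad = 0.5862
  prox(v) = soft_thresh(0.5862, 0.04) = 0.5462
Iteration 4: beta = 0.6, y = 0.5462 + 0.6*(0.5462 - 0.0) = 0.874
  grad(y) = 0.2354, v = y - alpha*grad = 0.8679
  prox(v) = soft_thresh(0.8679, 0.04) = 0.8279
f(x_4) = 7*0.8279^2 - 12*0.8279 + 1.55*|0.8279| = -3.8536


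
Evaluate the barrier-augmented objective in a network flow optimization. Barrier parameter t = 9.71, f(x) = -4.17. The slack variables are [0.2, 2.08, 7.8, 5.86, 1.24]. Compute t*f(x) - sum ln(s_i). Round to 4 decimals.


Step 1: Compute log-barrier.
ln values: [-1.6094, 0.7324, 2.0541, 1.7681, 0.2151]
phi = -(-1.6094 + 0.7324 + 2.0541 + 1.7681 + 0.2151) = -3.1603
Step 2: Compute augmented objective.
t*f(x) = 9.71*-4.17 = -40.4907
Total = -40.4907 - 3.1603 = -43.651


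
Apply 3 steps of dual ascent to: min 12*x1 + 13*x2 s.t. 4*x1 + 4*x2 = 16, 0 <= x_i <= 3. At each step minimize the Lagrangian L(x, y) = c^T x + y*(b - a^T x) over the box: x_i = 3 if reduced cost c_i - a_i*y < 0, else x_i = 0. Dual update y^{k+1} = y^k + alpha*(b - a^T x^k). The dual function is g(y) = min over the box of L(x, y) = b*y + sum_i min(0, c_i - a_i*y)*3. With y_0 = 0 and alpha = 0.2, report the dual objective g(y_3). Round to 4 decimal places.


Dual ascent for LP: min 12*x1 + 13*x2, 4*x1 + 4*x2 = 16, 0 <= x_i <= 3
Step 1: y^k = 0.0, reduced costs: (12.0, 13.0)
  x^k = (0.0, 0.0), subgradient = b - a^T x = 16.0
  y^{k+1} = 0.0 + 0.2*16.0 = 3.2
Step 2: y^k = 3.2, reduced costs: (-0.8, 0.2)
  x^k = (3.0, 0.0), subgradient = b - a^T x = 4.0
  y^{k+1} = 3.2 + 0.2*4.0 = 4.0
Step 3: y^k = 4.0, reduced costs: (-4.0, -3.0)
  x^k = (3.0, 3.0), subgradient = b - a^T x = -8.0
  y^{k+1} = 4.0 + 0.2*-8.0 = 2.4
Dual objective at y_3 = 2.4: reduced costs (2.4, 3.4), box minimizer x = (0.0, 0.0)
g(y_3) = b*y + (c1 - a1*y)*x1 + (c2 - a2*y)*x2 = 16*2.4 + 2.4*0.0 + 3.4*0.0 = 38.4 + 0.0 + 0.0 = 38.4


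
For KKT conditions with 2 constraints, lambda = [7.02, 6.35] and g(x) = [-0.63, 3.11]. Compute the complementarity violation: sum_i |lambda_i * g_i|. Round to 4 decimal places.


KKT complementary slackness check:
lambda_1 * g_1 = 7.02 * -0.63 = -4.4226
lambda_2 * g_2 = 6.35 * 3.11 = 19.7485
Total violation = 4.4226 + 19.7485 = 24.1711


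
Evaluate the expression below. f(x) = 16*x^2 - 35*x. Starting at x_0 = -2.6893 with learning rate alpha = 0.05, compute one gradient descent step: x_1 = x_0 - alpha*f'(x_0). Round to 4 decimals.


We compute the gradient at x_0 and apply the update.
f'(x) = 32*x - 35
f'(-2.6893) = 32*-2.6893 - 35 = -121.0576
x_1 = -2.6893 - 0.05*-121.0576 = 3.3636


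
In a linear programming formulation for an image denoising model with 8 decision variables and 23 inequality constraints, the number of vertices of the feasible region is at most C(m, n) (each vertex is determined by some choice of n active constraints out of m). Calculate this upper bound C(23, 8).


Each vertex corresponds to some choice of n active constraints out of m, so the number of vertices is at most C(m, n) = m! / (n!(m-n)!).
m = 23, n = 8
Numerator: 23 * 22 * 21 * 20 * 19 * 18 * 17 * 16
Denominator: 8! = 40320
C(23, 8) = 490314


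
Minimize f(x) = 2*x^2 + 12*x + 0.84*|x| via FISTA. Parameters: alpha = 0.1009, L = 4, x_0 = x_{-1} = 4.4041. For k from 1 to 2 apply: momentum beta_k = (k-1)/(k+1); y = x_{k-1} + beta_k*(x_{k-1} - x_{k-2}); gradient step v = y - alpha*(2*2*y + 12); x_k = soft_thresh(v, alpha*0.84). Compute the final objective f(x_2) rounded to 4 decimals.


FISTA on f(x) = 2*x^2 + 12*x + 0.84*|x|
L = 4, alpha = 0.1009
Iteration 1: beta = 0.0, y = 4.4041 + 0.0*(4.4041 - 4.4041) = 4.4041
  grad(y) = 29.6164, v = y - alpha*grad = 1.4158
  prox(v) = soft_thresh(1.4158, 0.0848) = 1.331
Iteration 2: beta = 0.3333, y = 1.331 + 0.3333*(1.331 - 4.4041) = 0.3067
  grad(y) = 13.2268, v = y - alpha*grad = -1.0279
  prox(v) = soft_thresh(-1.0279, 0.0848) = -0.9431
f(x_2) = 2*(-0.9431)^2 + 12*(-0.9431) + 0.84*|-0.9431| = -8.7463


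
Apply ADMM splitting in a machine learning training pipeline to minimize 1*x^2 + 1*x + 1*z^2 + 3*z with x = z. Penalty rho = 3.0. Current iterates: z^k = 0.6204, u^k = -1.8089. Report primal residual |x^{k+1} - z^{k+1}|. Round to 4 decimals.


ADMM iteration with rho = 3.0, z^k = 0.6204, u^k = -1.8089
Step 1: x-update.
Minimize 1*x^2 + 1*x + (3.0/2)*(x - 0.6204 - 1.8089)^2
FOC: (2*1 + 3.0)*x = -1 + 3.0*(0.6204 + 1.8089)
x^{k+1} = 1.2576
Step 2: z-update.
Minimize 1*z^2 + 3*z + (3.0/2)*(1.2576 - z - 1.8089)^2
FOC: (2*1 + 3.0)*z = -3 + 3.0*(1.2576 - 1.8089)
z^{k+1} = -0.9308
Step 3: u-update.
u^{k+1} = -1.8089 + 1.2576 + 0.9308 = 0.3795
Step 4: Primal residual = |1.2576 + 0.9308| = 2.1884


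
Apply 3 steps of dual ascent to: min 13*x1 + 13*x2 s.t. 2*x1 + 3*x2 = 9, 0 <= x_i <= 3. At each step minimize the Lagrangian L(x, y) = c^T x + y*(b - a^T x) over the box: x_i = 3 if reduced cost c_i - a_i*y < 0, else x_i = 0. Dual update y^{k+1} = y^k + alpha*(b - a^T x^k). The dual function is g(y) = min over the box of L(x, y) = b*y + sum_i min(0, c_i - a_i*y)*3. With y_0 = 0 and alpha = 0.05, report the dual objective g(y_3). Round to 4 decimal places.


Dual ascent for LP: min 13*x1 + 13*x2, 2*x1 + 3*x2 = 9, 0 <= x_i <= 3
Step 1: y^k = 0.0, reduced costs: (13.0, 13.0)
  x^k = (0.0, 0.0), subgradient = b - a^T x = 9.0
  y^{k+1} = 0.0 + 0.05*9.0 = 0.45
Step 2: y^k = 0.45, reduced costs: (12.1, 11.65)
  x^k = (0.0, 0.0), subgradient = b - a^T x = 9.0
  y^{k+1} = 0.45 + 0.05*9.0 = 0.9
Step 3: y^k = 0.9, reduced costs: (11.2, 10.3)
  x^k = (0.0, 0.0), subgradient = b - a^T x = 9.0
  y^{k+1} = 0.9 + 0.05*9.0 = 1.35
Dual objective at y_3 = 1.35: reduced costs (10.3, 8.95), box minimizer x = (0.0, 0.0)
g(y_3) = b*y + (c1 - a1*y)*x1 + (c2 - a2*y)*x2 = 9*1.35 + 10.3*0.0 + 8.95*0.0 = 12.15 + 0.0 + 0.0 = 12.15


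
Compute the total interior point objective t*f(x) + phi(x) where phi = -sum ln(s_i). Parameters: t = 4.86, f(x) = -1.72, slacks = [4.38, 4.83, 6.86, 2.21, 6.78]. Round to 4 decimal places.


Step 1: Compute log-barrier.
ln values: [1.477, 1.5748, 1.9257, 0.793, 1.914]
phi = -(1.477 + 1.5748 + 1.9257 + 0.793 + 1.914) = -7.6846
Step 2: Compute augmented objective.
t*f(x) = 4.86*-1.72 = -8.3592
Total = -8.3592 - 7.6846 = -16.0438


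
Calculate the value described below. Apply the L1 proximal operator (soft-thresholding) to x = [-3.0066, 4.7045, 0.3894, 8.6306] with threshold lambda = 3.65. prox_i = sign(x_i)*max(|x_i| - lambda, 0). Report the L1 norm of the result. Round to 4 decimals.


Soft-thresholding with lambda = 3.65:
prox(-3.0066) = sign(-3.0066)*max(|-3.0066| - 3.65, 0) = 0.0
prox(4.7045) = sign(4.7045)*max(|4.7045| - 3.65, 0) = 1.0545
prox(0.3894) = sign(0.3894)*max(|0.3894| - 3.65, 0) = 0.0
prox(8.6306) = sign(8.6306)*max(|8.6306| - 3.65, 0) = 4.9806
prox(x) = [0.0, 1.0545, 0.0, 4.9806]
||prox(x)||_1 = 0.0 + 1.0545 + 0.0 + 4.9806 = 6.0351


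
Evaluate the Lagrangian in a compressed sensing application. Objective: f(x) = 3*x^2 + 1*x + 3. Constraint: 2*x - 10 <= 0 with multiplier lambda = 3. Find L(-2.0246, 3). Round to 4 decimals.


Step 1: Evaluate f(x).
f(-2.0246) = 3*(-2.0246)^2 + 1*(-2.0246) + 3 = 13.2724
Step 2: Evaluate g(x).
g(-2.0246) = 2*-2.0246 - 10 = -14.0492
Step 3: Compute Lagrangian.
L = 13.2724 + 3*-14.0492 = -28.8752


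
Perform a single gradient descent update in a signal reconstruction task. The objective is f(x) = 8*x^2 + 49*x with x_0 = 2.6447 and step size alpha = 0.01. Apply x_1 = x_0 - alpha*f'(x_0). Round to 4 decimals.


We compute the gradient at x_0 and apply the update.
f'(x) = 16*x + 49
f'(2.6447) = 16*2.6447 + 49 = 91.3152
x_1 = 2.6447 - 0.01*91.3152 = 1.7315


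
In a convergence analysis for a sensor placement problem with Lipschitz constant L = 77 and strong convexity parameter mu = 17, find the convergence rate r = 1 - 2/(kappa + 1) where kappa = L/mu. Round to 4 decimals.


Step 1: Compute the condition number.
kappa = L/mu = 77/17 = 4.5294
Step 2: Compute the convergence rate.
r = 1 - 2/(kappa + 1) = 1 - 2*mu/(L + mu) = (L - mu)/(L + mu) = 60/94 = 0.6383


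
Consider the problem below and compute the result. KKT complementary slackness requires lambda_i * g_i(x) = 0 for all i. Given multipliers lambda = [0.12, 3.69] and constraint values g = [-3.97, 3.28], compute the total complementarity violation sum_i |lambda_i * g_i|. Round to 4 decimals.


KKT complementary slackness check:
lambda_1 * g_1 = 0.12 * -3.97 = -0.4764
lambda_2 * g_2 = 3.69 * 3.28 = 12.1032
Total violation = 0.4764 + 12.1032 = 12.5796


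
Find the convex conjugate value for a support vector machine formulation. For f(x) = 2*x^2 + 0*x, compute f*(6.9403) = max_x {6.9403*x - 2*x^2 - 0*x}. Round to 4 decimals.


f*(y) = sup_x {y*x - a*x^2 - b*x} = sup_x {(y-b)*x - a*x^2}
FOC: (y - b) - 2a*x = 0 => x* = (y - b)/(2a)
x* = (6.9403 - 0)/(2*2) = 1.7351
f*(6.9403) = (y-b)^2/(4a) = (6.9403 - 0)^2/(4*2)
= 48.1678/8 = 6.021


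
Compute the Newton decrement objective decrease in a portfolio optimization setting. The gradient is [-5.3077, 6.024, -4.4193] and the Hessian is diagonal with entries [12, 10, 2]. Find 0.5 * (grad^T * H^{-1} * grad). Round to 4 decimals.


Step 1: H is diagonal, so H^(-1) * g = [-0.4423, 0.6024, -2.2097].
Step 2: g^T H^(-1) g = sum_i g_i^2 / H_ii
  = (-5.3077)^2/12 + (6.024)^2/10 + (-4.4193)^2/2
  = 2.3476 + 3.6289 + 9.7651 = 15.7416
Step 3: Objective decrease = 0.5 * g^T H^(-1) g = 7.8708


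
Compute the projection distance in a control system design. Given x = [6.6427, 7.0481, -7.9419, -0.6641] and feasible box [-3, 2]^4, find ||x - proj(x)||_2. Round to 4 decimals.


Project each component onto [-3, 2].
clip(6.6427) = 2.0, clip(7.0481) = 2.0, clip(-7.9419) = -3.0, clip(-0.6641) = -0.6641
Projection = [2.0, 2.0, -3.0, -0.6641]
Squared diffs: [21.5547, 25.4833, 24.4224, 0.0]
Distance = sqrt(71.4604) = 8.4534


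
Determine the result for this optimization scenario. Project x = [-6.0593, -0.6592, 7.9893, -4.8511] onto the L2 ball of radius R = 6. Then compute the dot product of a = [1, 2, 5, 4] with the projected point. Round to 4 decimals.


Step 1: Compute ||x|| (intermediates to 6 decimals).
||x|| = sqrt((-6.0593)^2 + (-0.6592)^2 + 7.9893^2 + (-4.8511)^2) = 11.158483
Step 2: Project.
Since ||x|| > R, scale = R/||x|| = 6/11.158483 = 0.537708, proj(x) = scale * x
proj(x) = [-3.258134, -0.354457, 4.295911, -2.608475]
Step 3: Dot product.
a^T * proj(x) = 1*(-3.258134) + 2*(-0.354457) + 5*4.295911 + 4*(-2.608475) = 7.0786


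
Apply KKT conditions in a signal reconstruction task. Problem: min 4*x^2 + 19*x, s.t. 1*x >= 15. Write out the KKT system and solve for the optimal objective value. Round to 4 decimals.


Step 1: Try lambda = 0 (constraint inactive).
x_unc = -19/(2*4) = -2.375
Check: 1*-2.375 = -2.375 < 15 -- violated!
Step 2: Constraint must be active: 1*x = 15
x* = 15/1 = 15.0
lambda = (2*4*15.0 + 19)/1 = 139.0
Step 3: Compute optimal value.
f(x*) = 4*15.0^2 + 19*15.0 = 1185.0


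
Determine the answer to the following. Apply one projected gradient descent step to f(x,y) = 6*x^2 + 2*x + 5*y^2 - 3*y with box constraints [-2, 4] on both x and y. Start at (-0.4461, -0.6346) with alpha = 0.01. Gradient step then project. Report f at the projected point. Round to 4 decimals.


Step 1: Compute gradient at (-0.4461, -0.6346).
grad_x = 2*6*-0.4461 + 2 = -3.3532
grad_y = 2*5*-0.6346 - 3 = -9.346
Step 2: Gradient step.
x_raw = -0.4461 - 0.01*-3.3532 = -0.4126
y_raw = -0.6346 - 0.01*-9.346 = -0.5411
Step 3: Project onto [-2, 4].
x_proj = clip(-0.4126) = -0.4126
y_proj = clip(-0.5411) = -0.5411
Step 4: Evaluate f.
f(-0.4126, -0.5411) = 3.2837


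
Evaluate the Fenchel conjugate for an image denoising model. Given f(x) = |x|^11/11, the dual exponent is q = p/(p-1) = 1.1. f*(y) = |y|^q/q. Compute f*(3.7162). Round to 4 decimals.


The conjugate exponent q satisfies 1/p + 1/q = 1.
p = 11, so q = 11/(11 - 1) = 1.1
|y|^q = 3.7162^1.1 = 4.2375
f*(3.7162) = 4.2375 / 1.1 = 3.8523


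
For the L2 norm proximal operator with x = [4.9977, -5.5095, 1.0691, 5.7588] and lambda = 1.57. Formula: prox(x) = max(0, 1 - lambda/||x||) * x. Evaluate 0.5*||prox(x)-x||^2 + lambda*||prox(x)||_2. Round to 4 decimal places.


Step 1: Compute ||x||.
||x|| = 9.4678
Step 2: Compute scaling factor.
scale = max(0, 1 - 1.57/9.4678) = 0.8342
Step 3: prox(x) = [4.169, -4.5959, 0.8918, 4.8038]
||prox(x)|| = 7.8978
Step 4: Proximal objective.
0.5*||prox-x||^2 = 1.2325
lambda*||prox|| = 12.3995
Total = 13.6319


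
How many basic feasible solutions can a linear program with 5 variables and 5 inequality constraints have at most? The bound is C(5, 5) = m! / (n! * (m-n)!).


Each vertex corresponds to some choice of n active constraints out of m, so the number of vertices is at most C(m, n) = m! / (n!(m-n)!).
m = 5, n = 5
Numerator: 5 * 4 * 3 * 2 * 1
Denominator: 5! = 120
C(5, 5) = 1


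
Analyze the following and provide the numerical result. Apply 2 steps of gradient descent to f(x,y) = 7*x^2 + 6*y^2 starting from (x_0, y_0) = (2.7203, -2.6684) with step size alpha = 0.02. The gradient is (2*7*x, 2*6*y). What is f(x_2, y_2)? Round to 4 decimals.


Gradient descent on f(x,y) = 7*x^2 + 6*y^2.
Starting point: (2.7203, -2.6684), alpha = 0.02
Step 1: grad_x = 2*7*2.7203 = 38.0842, grad_y = 2*6*-2.6684 = -32.0208
  x_1 = 2.7203 - 0.02*38.0842 = 1.9586
  y_1 = -2.6684 - 0.02*-32.0208 = -2.028
Step 2: grad_x = 2*7*1.9586 = 27.4206, grad_y = 2*6*-2.028 = -24.3358
  x_2 = 1.9586 - 0.02*27.4206 = 1.4102
  y_2 = -2.028 - 0.02*-24.3358 = -1.5413
f(1.4102, -1.5413) = 7*1.4102^2 + 6*(-1.5413)^2 = 28.1738


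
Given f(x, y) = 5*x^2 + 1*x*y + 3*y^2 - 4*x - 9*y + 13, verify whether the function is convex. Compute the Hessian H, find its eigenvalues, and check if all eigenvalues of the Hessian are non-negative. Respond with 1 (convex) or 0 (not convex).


The Hessian of f(x,y) = 5*x^2 + 1*x*y + 3*y^2 - 4*x - 9*y + 13 is:
H = [[10, 1], [1, 6]]
Trace = 10 + 6 = 16
Determinant = 10*6 - (1)^2 = 59
Discriminant = (16)^2 - 4*59 = 20.0
Eigenvalues: lambda_1 = 5.7639, lambda_2 = 10.2361
The function is convex.

1


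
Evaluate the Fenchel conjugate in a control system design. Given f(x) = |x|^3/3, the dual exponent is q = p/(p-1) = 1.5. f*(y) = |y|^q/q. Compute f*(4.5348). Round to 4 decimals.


The conjugate exponent q satisfies 1/p + 1/q = 1.
p = 3, so q = 3/(3 - 1) = 1.5
|y|^q = 4.5348^1.5 = 9.6569
f*(4.5348) = 9.6569 / 1.5 = 6.4379


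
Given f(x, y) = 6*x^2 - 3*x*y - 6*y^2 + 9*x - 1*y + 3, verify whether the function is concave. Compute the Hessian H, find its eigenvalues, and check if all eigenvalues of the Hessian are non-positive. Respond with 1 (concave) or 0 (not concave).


The Hessian of f(x,y) = 6*x^2 - 3*x*y - 6*y^2 + 9*x - 1*y + 3 is:
H = [[12, -3], [-3, -12]]
Trace = 12 - 12 = 0
Determinant = 12*-12 - (-3)^2 = -153
Discriminant = (0)^2 - 4*-153 = 612.0
Eigenvalues: lambda_1 = -12.3693, lambda_2 = 12.3693
The function is not concave.

0


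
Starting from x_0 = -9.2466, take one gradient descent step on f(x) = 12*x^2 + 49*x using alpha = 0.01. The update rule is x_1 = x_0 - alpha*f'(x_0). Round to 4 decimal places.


We compute the gradient at x_0 and apply the update.
f'(x) = 24*x + 49
f'(-9.2466) = 24*-9.2466 + 49 = -172.9184
x_1 = -9.2466 - 0.01*-172.9184 = -7.5174


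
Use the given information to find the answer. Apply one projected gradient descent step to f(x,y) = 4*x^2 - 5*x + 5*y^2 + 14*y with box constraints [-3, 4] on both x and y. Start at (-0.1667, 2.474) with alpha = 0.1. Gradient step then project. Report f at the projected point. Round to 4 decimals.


Step 1: Compute gradient at (-0.1667, 2.474).
grad_x = 2*4*-0.1667 - 5 = -6.3336
grad_y = 2*5*2.474 + 14 = 38.74
Step 2: Gradient step.
x_raw = -0.1667 - 0.1*-6.3336 = 0.4667
y_raw = 2.474 - 0.1*38.74 = -1.4
Step 3: Project onto [-3, 4].
x_proj = clip(0.4667) = 0.4667
y_proj = clip(-1.4) = -1.4
Step 4: Evaluate f.
f(0.4667, -1.4) = -11.2622


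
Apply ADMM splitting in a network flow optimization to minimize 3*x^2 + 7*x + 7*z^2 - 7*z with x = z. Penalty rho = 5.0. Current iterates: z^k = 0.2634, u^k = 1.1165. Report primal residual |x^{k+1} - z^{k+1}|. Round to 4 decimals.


ADMM iteration with rho = 5.0, z^k = 0.2634, u^k = 1.1165
Step 1: x-update.
Minimize 3*x^2 + 7*x + (5.0/2)*(x - 0.2634 + 1.1165)^2
FOC: (2*3 + 5.0)*x = -7 + 5.0*(0.2634 - 1.1165)
x^{k+1} = -1.0241
Step 2: z-update.
Minimize 7*z^2 - 7*z + (5.0/2)*(-1.0241 - z + 1.1165)^2
FOC: (2*7 + 5.0)*z = 7 + 5.0*(-1.0241 + 1.1165)
z^{k+1} = 0.3927
Step 3: u-update.
u^{k+1} = 1.1165 - 1.0241 - 0.3927 = -0.3004
Step 4: Primal residual = |-1.0241 - 0.3927| = 1.4169


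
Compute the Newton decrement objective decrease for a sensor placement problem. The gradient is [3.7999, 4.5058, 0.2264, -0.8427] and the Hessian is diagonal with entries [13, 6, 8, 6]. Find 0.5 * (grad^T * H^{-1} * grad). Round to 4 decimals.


Step 1: H is diagonal, so H^(-1) * g = [0.2923, 0.751, 0.0283, -0.1405].
Step 2: g^T H^(-1) g = sum_i g_i^2 / H_ii
  = (3.7999)^2/13 + (4.5058)^2/6 + (0.2264)^2/8 + (-0.8427)^2/6
  = 1.1107 + 3.3837 + 0.0064 + 0.1184 = 4.6192
Step 3: Objective decrease = 0.5 * g^T H^(-1) g = 2.3096


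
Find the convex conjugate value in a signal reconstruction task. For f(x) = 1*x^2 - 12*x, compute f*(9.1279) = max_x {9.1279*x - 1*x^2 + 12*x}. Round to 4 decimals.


f*(y) = sup_x {y*x - a*x^2 - b*x} = sup_x {(y-b)*x - a*x^2}
FOC: (y - b) - 2a*x = 0 => x* = (y - b)/(2a)
x* = (9.1279 + 12)/(2*1) = 10.564
f*(9.1279) = (y-b)^2/(4a) = (9.1279 + 12)^2/(4*1)
= 446.3882/4 = 111.597


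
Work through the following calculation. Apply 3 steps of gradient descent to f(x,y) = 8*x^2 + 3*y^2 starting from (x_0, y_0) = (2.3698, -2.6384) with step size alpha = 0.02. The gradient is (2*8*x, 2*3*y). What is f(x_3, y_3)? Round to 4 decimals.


Gradient descent on f(x,y) = 8*x^2 + 3*y^2.
Starting point: (2.3698, -2.6384), alpha = 0.02
Step 1: grad_x = 2*8*2.3698 = 37.9168, grad_y = 2*3*-2.6384 = -15.8304
  x_1 = 2.3698 - 0.02*37.9168 = 1.6115
  y_1 = -2.6384 - 0.02*-15.8304 = -2.3218
Step 2: grad_x = 2*8*1.6115 = 25.7834, grad_y = 2*3*-2.3218 = -13.9308
  x_2 = 1.6115 - 0.02*25.7834 = 1.0958
  y_2 = -2.3218 - 0.02*-13.9308 = -2.0432
Step 3: grad_x = 2*8*1.0958 = 17.5327, grad_y = 2*3*-2.0432 = -12.2591
  x_3 = 1.0958 - 0.02*17.5327 = 0.7451
  y_3 = -2.0432 - 0.02*-12.2591 = -1.798
f(0.7451, -1.798) = 8*0.7451^2 + 3*(-1.798)^2 = 14.1402
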